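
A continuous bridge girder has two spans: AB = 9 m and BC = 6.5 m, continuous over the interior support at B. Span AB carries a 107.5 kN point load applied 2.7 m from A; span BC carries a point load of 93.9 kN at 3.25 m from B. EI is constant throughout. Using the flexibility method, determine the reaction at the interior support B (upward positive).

R_B = 112.2 kN

Insert a hinge at B; M_B is the redundant, and each span becomes simply supported.
Discontinuity in slope at B on the released structure — sum the simple-span end rotations:
  span AB: point load 107.5 at a = 2.7: Pab(L + a)/(6LEI) = 396.2/EI
  span BC: point load 93.9 at a = 3.25: Pab(L + b)/(6LEI) = 248/EI
  relative rotation θ_0 = (396.2 + 248)/EI = 644.1/EI
A unit hogging moment at B produces rotation L₁/(3EI) + L₂/(3EI) = 5.167/EI.
Compatibility: M_B·(L₁+L₂)/(3EI) = θ_0, giving M_B = 124.7 kN·m (hogging).
Span AB, ΣM about A with M_B applied at B: R_B^{AB}·9 = 290.2 + 124.7, so R_B^{AB} = 46.1 kN and R_A = 107.5 − 46.1 = 61.4 kN.
Span BC, ΣM about C: R_B^{BC}·6.5 = 305.2 + 124.7, so R_B^{BC} = 66.13 kN and R_C = 93.9 − 66.13 = 27.77 kN.
R_B = 46.1 + 66.13 = 112.2 kN.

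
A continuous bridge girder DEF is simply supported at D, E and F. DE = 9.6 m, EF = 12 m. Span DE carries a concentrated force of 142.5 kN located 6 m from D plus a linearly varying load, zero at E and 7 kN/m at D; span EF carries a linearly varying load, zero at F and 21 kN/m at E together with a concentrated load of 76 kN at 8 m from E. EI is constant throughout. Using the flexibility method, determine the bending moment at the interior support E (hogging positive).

M_E = 319.6 kN·m

Take M_E as the redundant. Released structure: two simple spans DE and EF with a hinge at E.
End slopes at the hinge E, treating each span as simply supported:
  span DE: point load 142.5 at a = 6: Pab(L + a)/(6LEI) = 833.6/EI
  span DE: triangular load, peak 7: 7w₀L³/(360EI) = 120.4/EI
  span EF: triangular load, peak 21: w₀L³/(45EI) = 806.4/EI
  span EF: point load 76 at a = 8: Pab(L + b)/(6LEI) = 540.4/EI
  relative rotation θ_0 = (954 + 1347)/EI = 2301/EI
A unit hogging moment at E produces rotation L₁/(3EI) + L₂/(3EI) = 7.2/EI.
Slope continuity at E: θ_0 = M_E·7.2/EI, so M_E = 2301/7.2 = 319.6 kN·m (hogging).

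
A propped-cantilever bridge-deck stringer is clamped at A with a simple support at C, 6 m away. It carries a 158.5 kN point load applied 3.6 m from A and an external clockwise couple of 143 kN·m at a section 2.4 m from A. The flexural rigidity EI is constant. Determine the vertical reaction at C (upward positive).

R_C = 91.35 kN

Release the roller at C. Primary structure: cantilever fixed at A.
Primary-structure tip deflection at C by superposition:
  point load 158.5 at a = 3.6: Pa²(3L − a)/(6EI) = 4930/EI
  clockwise couple 143 at a = 2.4: M₀a(2L − a)/(2EI) = 1647/EI
  δ_0 = 6577/EI
Flexibility coefficient — unit upward force at C: δ_{CC} = L³/(3EI) = 72/EI.
Compatibility at C: δ_0 − R_C·δ_{CC} = 0, so R_C = 6577/72 = 91.35 kN.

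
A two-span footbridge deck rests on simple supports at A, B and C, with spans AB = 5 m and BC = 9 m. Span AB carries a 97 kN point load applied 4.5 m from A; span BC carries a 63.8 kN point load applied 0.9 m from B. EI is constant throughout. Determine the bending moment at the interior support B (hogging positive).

Release continuity at B by inserting a hinge; the redundant is the internal moment M_B. The primary structure is two simply-supported spans AB and BC.
End slopes at the hinge B, treating each span as simply supported:
  span AB: point load 97 at a = 4.5: Pab(L + a)/(6LEI) = 69.11/EI
  span BC: point load 63.8 at a = 0.9: Pab(L + b)/(6LEI) = 147.3/EI
  relative rotation θ_0 = (69.11 + 147.3)/EI = 216.4/EI
A unit hogging moment at B produces rotation L₁/(3EI) + L₂/(3EI) = 4.667/EI.
Compatibility: M_B·(L₁+L₂)/(3EI) = θ_0, giving M_B = 46.37 kN·m (hogging).

M_B = 46.37 kN·m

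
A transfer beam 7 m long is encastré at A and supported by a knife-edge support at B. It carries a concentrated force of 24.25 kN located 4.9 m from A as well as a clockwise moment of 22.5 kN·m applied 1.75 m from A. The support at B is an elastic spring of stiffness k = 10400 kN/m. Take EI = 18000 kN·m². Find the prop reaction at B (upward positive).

R_B = 15.54 kN

Release the roller at B. Primary structure: cantilever fixed at A.
Deflection at B on the released cantilever, summing each load's contribution:
  point load 24.25 at a = 4.9: Pa²(3L − a)/(6EI) = 1562/EI
  clockwise couple 22.5 at a = 1.75: M₀a(2L − a)/(2EI) = 241.2/EI
  δ_0 = 1804/EI
Flexibility coefficient — unit upward force at B: δ_{BB} = L³/(3EI) = 114.3/EI.
With EI = 18000 kN·m²: δ_0 = 0.1002 m and δ_{BB} = 0.006352 m/kN.
Compatibility — the spring shortens by R_B/k under the reaction it provides: δ_0 − R_B·δ_{BB} = R_B/k. With 1/k = 0.000096 m/kN, R_B = δ_0 / (δ_{BB} + 1/k) = 0.1002 / (0.006352 + 0.000096) = 15.54 kN.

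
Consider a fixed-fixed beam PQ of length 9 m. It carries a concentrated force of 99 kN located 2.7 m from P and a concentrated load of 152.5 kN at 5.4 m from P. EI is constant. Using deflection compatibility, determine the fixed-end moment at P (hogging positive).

M_P = 262.7 kN·m

Release both end moments; the primary structure is a simply-supported span PQ with redundants M_P and M_Q.
Simple-span end rotations at P and Q under the given loads:
  at P: point load 99 at a = 2.7: Pab(L + b)/(6LEI) = 477.1/EI
  at Q: point load 99 at a = 2.7: Pab(L + a)/(6LEI) = 364.9/EI
  at P: point load 152.5 at a = 5.4: Pab(L + b)/(6LEI) = 691.7/EI
  at Q: point load 152.5 at a = 5.4: Pab(L + a)/(6LEI) = 790.6/EI
  θ_P0 = 1169/EI,  θ_Q0 = 1155/EI
Flexibility coefficients: a unit moment at one end gives L/(3EI) there and L/(6EI) at the far end, so f₁₁ = f₂₂ = 3/EI and f₁₂ = f₂₁ = 1.5/EI.
Compatibility — zero rotation at each built-in end:
  3 M_P + 1.5 M_Q = 1169
  1.5 M_P + 3 M_Q = 1155
Solving the pair gives M_P = 262.7 kN·m and M_Q = 253.8 kN·m (hogging).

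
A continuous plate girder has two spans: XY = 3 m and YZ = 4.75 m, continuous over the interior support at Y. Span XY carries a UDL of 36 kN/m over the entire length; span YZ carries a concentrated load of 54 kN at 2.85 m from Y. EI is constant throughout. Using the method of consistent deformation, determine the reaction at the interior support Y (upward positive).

Take M_Y as the redundant. Released structure: two simple spans XY and YZ with a hinge at Y.
Discontinuity in slope at Y on the released structure — sum the simple-span end rotations:
  span XY: UDL 36: wL³/(24EI) = 40.5/EI
  span YZ: point load 54 at a = 2.85: Pab(L + b)/(6LEI) = 68.23/EI
  relative rotation θ_0 = (40.5 + 68.23)/EI = 108.7/EI
A unit hogging moment at Y produces rotation L₁/(3EI) + L₂/(3EI) = 2.583/EI.
Slope continuity at Y: θ_0 = M_Y·2.583/EI, so M_Y = 108.7/2.583 = 42.09 kN·m (hogging).
Span XY, ΣM about X with M_Y applied at Y: R_Y^{XY}·3 = 162 + 42.09, so R_Y^{XY} = 68.03 kN and R_X = 108 − 68.03 = 39.97 kN.
Span YZ, ΣM about Z: R_Y^{YZ}·4.75 = 102.6 + 42.09, so R_Y^{YZ} = 30.46 kN and R_Z = 54 − 30.46 = 23.54 kN.
R_Y = 68.03 + 30.46 = 98.49 kN.

R_Y = 98.49 kN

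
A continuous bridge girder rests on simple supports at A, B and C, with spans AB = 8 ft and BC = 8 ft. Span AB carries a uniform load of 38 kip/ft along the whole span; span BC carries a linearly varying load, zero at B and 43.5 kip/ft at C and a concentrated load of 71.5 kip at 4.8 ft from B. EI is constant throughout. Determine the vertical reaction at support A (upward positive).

R_A = 116.8 kip

Take M_B as the redundant. Released structure: two simple spans AB and BC with a hinge at B.
End slopes at the hinge B, treating each span as simply supported:
  span AB: UDL 38: wL³/(24EI) = 810.7/EI
  span BC: triangular load, peak 43.5: 7w₀L³/(360EI) = 433.1/EI
  span BC: point load 71.5 at a = 4.8: Pab(L + b)/(6LEI) = 256.3/EI
  relative rotation θ_0 = (810.7 + 689.3)/EI = 1500/EI
A unit hogging moment at B produces rotation L₁/(3EI) + L₂/(3EI) = 5.333/EI.
Compatibility: M_B·(L₁+L₂)/(3EI) = θ_0, giving M_B = 281.2 kip·ft (hogging).
Span AB, ΣM about A with M_B applied at B: R_B^{AB}·8 = 1216 + 281.2, so R_B^{AB} = 187.2 kip and R_A = 304 − 187.2 = 116.8 kip.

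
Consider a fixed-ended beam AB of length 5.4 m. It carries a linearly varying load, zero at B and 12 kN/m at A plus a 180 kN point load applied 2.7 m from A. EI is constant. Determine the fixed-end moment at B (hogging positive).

M_B = 133.2 kN·m

Release both end moments; the primary structure is a simply-supported span AB with redundants M_A and M_B.
End rotations of the released simple span under the applied load (×1/EI):
  at A: triangular load, peak 12: w₀L³/(45EI) = 41.99/EI
  at B: triangular load, peak 12: 7w₀L³/(360EI) = 36.74/EI
  at A: point load 180 at a = 2.7: Pab(L + b)/(6LEI) = 328.1/EI
  at B: point load 180 at a = 2.7: Pab(L + a)/(6LEI) = 328.1/EI
  θ_A0 = 370/EI,  θ_B0 = 364.8/EI
Flexibility coefficients: a unit moment at one end gives L/(3EI) there and L/(6EI) at the far end, so f₁₁ = f₂₂ = 1.8/EI and f₁₂ = f₂₁ = 0.9/EI.
Compatibility — zero rotation at each built-in end:
  1.8 M_A + 0.9 M_B = 370
  0.9 M_A + 1.8 M_B = 364.8
Solving the pair gives M_A = 139 kN·m and M_B = 133.2 kN·m (hogging).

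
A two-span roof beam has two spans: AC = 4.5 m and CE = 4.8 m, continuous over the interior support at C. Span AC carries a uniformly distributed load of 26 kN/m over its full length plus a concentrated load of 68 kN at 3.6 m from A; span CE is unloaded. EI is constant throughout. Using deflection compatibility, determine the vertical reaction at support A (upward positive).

R_A = 60.29 kN

Take M_C as the redundant. Released structure: two simple spans AC and CE with a hinge at C.
Discontinuity in slope at C on the released structure — sum the simple-span end rotations:
  span AC: UDL 26: wL³/(24EI) = 98.72/EI
  span AC: point load 68 at a = 3.6: Pab(L + a)/(6LEI) = 66.1/EI
  relative rotation θ_0 = (164.8 + 0)/EI = 164.8/EI
A unit hogging moment at C produces rotation L₁/(3EI) + L₂/(3EI) = 3.1/EI.
Slope continuity at C: θ_0 = M_C·3.1/EI, so M_C = 164.8/3.1 = 53.17 kN·m (hogging).
Span AC, ΣM about A with M_C applied at C: R_C^{AC}·4.5 = 508.1 + 53.17, so R_C^{AC} = 124.7 kN and R_A = 185 − 124.7 = 60.29 kN.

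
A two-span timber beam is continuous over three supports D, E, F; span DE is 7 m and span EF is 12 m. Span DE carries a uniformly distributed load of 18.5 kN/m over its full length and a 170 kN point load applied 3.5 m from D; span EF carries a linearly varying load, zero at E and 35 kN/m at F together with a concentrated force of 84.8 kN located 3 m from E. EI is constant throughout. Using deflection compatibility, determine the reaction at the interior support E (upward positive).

Take M_E as the redundant. Released structure: two simple spans DE and EF with a hinge at E.
End slopes at the hinge E, treating each span as simply supported:
  span DE: UDL 18.5: wL³/(24EI) = 264.4/EI
  span DE: point load 170 at a = 3.5: Pab(L + a)/(6LEI) = 520.6/EI
  span EF: triangular load, peak 35: 7w₀L³/(360EI) = 1176/EI
  span EF: point load 84.8 at a = 3: Pab(L + b)/(6LEI) = 667.8/EI
  relative rotation θ_0 = (785 + 1844)/EI = 2629/EI
A unit hogging moment at E produces rotation L₁/(3EI) + L₂/(3EI) = 6.333/EI.
Slope continuity at E: θ_0 = M_E·6.333/EI, so M_E = 2629/6.333 = 415.1 kN·m (hogging).
Span DE, ΣM about D with M_E applied at E: R_E^{DE}·7 = 1048 + 415.1, so R_E^{DE} = 209 kN and R_D = 299.5 − 209 = 90.45 kN.
Span EF, ΣM about F: R_E^{EF}·12 = 1603 + 415.1, so R_E^{EF} = 168.2 kN and R_F = 294.8 − 168.2 = 126.6 kN.
R_E = 209 + 168.2 = 377.2 kN.

R_E = 377.2 kN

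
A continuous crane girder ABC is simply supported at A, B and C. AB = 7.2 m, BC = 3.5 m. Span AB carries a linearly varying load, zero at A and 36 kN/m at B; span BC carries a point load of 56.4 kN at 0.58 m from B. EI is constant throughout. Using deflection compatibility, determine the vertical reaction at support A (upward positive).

R_A = 30.44 kN

Release continuity at B by inserting a hinge; the redundant is the internal moment M_B. The primary structure is two simply-supported spans AB and BC.
Discontinuity in slope at B on the released structure — sum the simple-span end rotations:
  span AB: triangular load, peak 36: w₀L³/(45EI) = 298.6/EI
  span BC: point load 56.4 at a = 0.58: Pab(L + b)/(6LEI) = 29.2/EI
  relative rotation θ_0 = (298.6 + 29.2)/EI = 327.8/EI
A unit hogging moment at B produces rotation L₁/(3EI) + L₂/(3EI) = 3.567/EI.
Compatibility: M_B·(L₁+L₂)/(3EI) = θ_0, giving M_B = 91.91 kN·m (hogging).
Span AB, ΣM about A with M_B applied at B: R_B^{AB}·7.2 = 622.1 + 91.91, so R_B^{AB} = 99.16 kN and R_A = 129.6 − 99.16 = 30.44 kN.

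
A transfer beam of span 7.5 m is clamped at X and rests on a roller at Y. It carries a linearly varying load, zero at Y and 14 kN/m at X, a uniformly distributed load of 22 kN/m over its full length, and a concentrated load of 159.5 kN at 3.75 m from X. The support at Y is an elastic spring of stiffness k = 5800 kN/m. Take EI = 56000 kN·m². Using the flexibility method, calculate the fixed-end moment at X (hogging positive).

Take the reaction at Y as the redundant and release it; the primary structure is a cantilever fixed at X.
Free-end deflection of the primary structure under the applied loading (downward +):
  triangular load, peak 14 at the fixed end: w₀L⁴/(30EI) = 1477/EI
  UDL 22: wL⁴/(8EI) = 8701/EI
  point load 159.5 at a = 3.75: Pa²(3L − a)/(6EI) = 7009/EI
  δ_0 = 17187/EI
Tip deflection under a unit load at Y: L³/(3EI) = 140.6/EI.
With EI = 56000 kN·m²: δ_0 = 0.30691 m and δ_{YY} = 0.002511 m/kN.
Compatibility — the spring shortens by R_Y/k under the reaction it provides: δ_0 − R_Y·δ_{YY} = R_Y/k. With 1/k = 0.000172 m/kN, R_Y = δ_0 / (δ_{YY} + 1/k) = 0.30691 / (0.002511 + 0.000172) = 114.4 kN.
Moment equilibrium about X: M_X = Σ(load moments about X) − R_Y·L = 1348 − 114.4×7.5 = 490.4 kN·m.

M_X = 490.4 kN·m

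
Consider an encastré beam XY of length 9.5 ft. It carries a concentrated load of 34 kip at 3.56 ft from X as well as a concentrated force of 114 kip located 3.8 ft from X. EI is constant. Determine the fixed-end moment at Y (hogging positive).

M_Y = 132.3 kip·ft

Take the two fixed-end moments M_X, M_Y as redundants; the released structure is the simple span XY.
On the primary (simply-supported) span, the end slopes from the loading are:
  at X: point load 34 at a = 3.56: Pab(L + b)/(6LEI) = 194.8/EI
  at Y: point load 34 at a = 3.56: Pab(L + a)/(6LEI) = 164.7/EI
  at X: point load 114 at a = 3.8: Pab(L + b)/(6LEI) = 658.5/EI
  at Y: point load 114 at a = 3.8: Pab(L + a)/(6LEI) = 576.2/EI
  θ_X0 = 853.2/EI,  θ_Y0 = 740.9/EI
Flexibility coefficients: a unit moment at one end gives L/(3EI) there and L/(6EI) at the far end, so f₁₁ = f₂₂ = 3.167/EI and f₁₂ = f₂₁ = 1.583/EI.
Compatibility — zero rotation at each built-in end:
  3.167 M_X + 1.583 M_Y = 853.2
  1.583 M_X + 3.167 M_Y = 740.9
Solving the pair gives M_X = 203.3 kip·ft and M_Y = 132.3 kip·ft (hogging).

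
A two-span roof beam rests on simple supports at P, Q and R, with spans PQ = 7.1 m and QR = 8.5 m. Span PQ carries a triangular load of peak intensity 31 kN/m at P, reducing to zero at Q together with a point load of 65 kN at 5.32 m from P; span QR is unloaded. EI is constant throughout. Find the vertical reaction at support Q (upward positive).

R_Q = 105 kN

Insert a hinge at Q; M_Q is the redundant, and each span becomes simply supported.
Discontinuity in slope at Q on the released structure — sum the simple-span end rotations:
  span PQ: triangular load, peak 31: 7w₀L³/(360EI) = 215.7/EI
  span PQ: point load 65 at a = 5.32: Pab(L + a)/(6LEI) = 179.5/EI
  relative rotation θ_0 = (395.2 + 0)/EI = 395.2/EI
A unit hogging moment at Q produces rotation L₁/(3EI) + L₂/(3EI) = 5.2/EI.
Compatibility: M_Q·(L₁+L₂)/(3EI) = θ_0, giving M_Q = 76 kN·m (hogging).
Span PQ, ΣM about P with M_Q applied at Q: R_Q^{PQ}·7.1 = 606.3 + 76, so R_Q^{PQ} = 96.09 kN and R_P = 175.1 − 96.09 = 78.96 kN.
Span QR, ΣM about R: R_Q^{QR}·8.5 = 0 + 76, so R_Q^{QR} = 8.941 kN and R_R = 0 − 8.941 = -8.941 kN.
R_Q = 96.09 + 8.941 = 105 kN.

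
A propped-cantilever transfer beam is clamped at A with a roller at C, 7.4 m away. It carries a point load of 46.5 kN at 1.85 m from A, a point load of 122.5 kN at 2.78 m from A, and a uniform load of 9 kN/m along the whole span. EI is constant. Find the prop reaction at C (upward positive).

R_C = 51.66 kN

Take the reaction at C as the redundant and release it; the primary structure is a cantilever fixed at A.
Deflection at C on the released cantilever, summing each load's contribution:
  point load 46.5 at a = 1.85: Pa²(3L − a)/(6EI) = 539.8/EI
  point load 122.5 at a = 2.78: Pa²(3L − a)/(6EI) = 3064/EI
  UDL 9: wL⁴/(8EI) = 3373/EI
  δ_0 = 6978/EI
Tip deflection under a unit load at C: L³/(3EI) = 135.1/EI.
Compatibility at C: δ_0 − R_C·δ_{CC} = 0, so R_C = 6978/135.1 = 51.66 kN.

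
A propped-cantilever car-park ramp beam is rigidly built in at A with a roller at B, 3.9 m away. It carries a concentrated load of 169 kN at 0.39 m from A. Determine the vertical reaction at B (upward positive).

R_B = 2.45 kN

Take the reaction at B as the redundant and release it; the primary structure is a cantilever fixed at A.
Free-end deflection of the primary structure under the applied loading (downward +):
  point load 169 at a = 0.39: Pa²(3L − a)/(6EI) = 48.45/EI
Flexibility coefficient — unit upward force at B: δ_{BB} = L³/(3EI) = 19.77/EI.
Compatibility at B: δ_0 − R_B·δ_{BB} = 0, so R_B = 48.45/19.77 = 2.45 kN.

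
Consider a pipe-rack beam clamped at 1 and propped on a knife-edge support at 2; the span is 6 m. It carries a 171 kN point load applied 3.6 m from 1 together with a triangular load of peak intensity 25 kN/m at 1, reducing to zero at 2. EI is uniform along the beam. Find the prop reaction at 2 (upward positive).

R_2 = 88.87 kN

Take the reaction at 2 as the redundant and release it; the primary structure is a cantilever fixed at 1.
Free-end deflection of the primary structure under the applied loading (downward +):
  point load 171 at a = 3.6: Pa²(3L − a)/(6EI) = 5319/EI
  triangular load, peak 25 at the fixed end: w₀L⁴/(30EI) = 1080/EI
  δ_0 = 6399/EI
Tip deflection under a unit load at 2: L³/(3EI) = 72/EI.
Compatibility at 2: δ_0 − R_2·δ_{22} = 0, so R_2 = 6399/72 = 88.87 kN.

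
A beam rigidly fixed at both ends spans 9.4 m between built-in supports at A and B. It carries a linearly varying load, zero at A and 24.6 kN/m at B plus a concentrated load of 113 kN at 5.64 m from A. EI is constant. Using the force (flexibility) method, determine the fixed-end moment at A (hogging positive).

Take the two fixed-end moments M_A, M_B as redundants; the released structure is the simple span AB.
End rotations of the released simple span under the applied load (×1/EI):
  at A: triangular load, peak 24.6: 7w₀L³/(360EI) = 397.3/EI
  at B: triangular load, peak 24.6: w₀L³/(45EI) = 454.1/EI
  at A: point load 113 at a = 5.64: Pab(L + b)/(6LEI) = 559.1/EI
  at B: point load 113 at a = 5.64: Pab(L + a)/(6LEI) = 639/EI
  θ_A0 = 956.4/EI,  θ_B0 = 1093/EI
Flexibility coefficients: a unit moment at one end gives L/(3EI) there and L/(6EI) at the far end, so f₁₁ = f₂₂ = 3.133/EI and f₁₂ = f₂₁ = 1.567/EI.
Compatibility — zero rotation at each built-in end:
  3.133 M_A + 1.567 M_B = 956.4
  1.567 M_A + 3.133 M_B = 1093
Solving the pair gives M_A = 174.4 kN·m and M_B = 261.6 kN·m (hogging).

M_A = 174.4 kN·m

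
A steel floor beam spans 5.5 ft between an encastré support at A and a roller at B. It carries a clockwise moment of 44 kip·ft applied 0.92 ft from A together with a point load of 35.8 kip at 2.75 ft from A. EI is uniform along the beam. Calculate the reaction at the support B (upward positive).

R_B = 14.87 kip

Release the roller at B. Primary structure: cantilever fixed at A.
Primary-structure tip deflection at B by superposition:
  clockwise couple 44 at a = 0.92: M₀a(2L − a)/(2EI) = 204/EI
  point load 35.8 at a = 2.75: Pa²(3L − a)/(6EI) = 620.4/EI
  δ_0 = 824.5/EI
Flexibility coefficient — unit upward force at B: δ_{BB} = L³/(3EI) = 55.46/EI.
Compatibility at B: δ_0 − R_B·δ_{BB} = 0, so R_B = 824.5/55.46 = 14.87 kip.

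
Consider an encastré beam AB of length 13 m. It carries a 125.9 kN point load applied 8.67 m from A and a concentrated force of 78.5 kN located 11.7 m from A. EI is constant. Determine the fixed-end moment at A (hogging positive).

Release both end moments; the primary structure is a simply-supported span AB with redundants M_A and M_B.
End rotations of the released simple span under the applied load (×1/EI):
  at A: point load 125.9 at a = 8.67: Pab(L + b)/(6LEI) = 1050/EI
  at B: point load 125.9 at a = 8.67: Pab(L + a)/(6LEI) = 1313/EI
  at A: point load 78.5 at a = 11.7: Pab(L + b)/(6LEI) = 218.9/EI
  at B: point load 78.5 at a = 11.7: Pab(L + a)/(6LEI) = 378.1/EI
  θ_A0 = 1269/EI,  θ_B0 = 1691/EI
Flexibility coefficients: a unit moment at one end gives L/(3EI) there and L/(6EI) at the far end, so f₁₁ = f₂₂ = 4.333/EI and f₁₂ = f₂₁ = 2.167/EI.
Compatibility — zero rotation at each built-in end:
  4.333 M_A + 2.167 M_B = 1269
  2.167 M_A + 4.333 M_B = 1691
Solving the pair gives M_A = 130.3 kN·m and M_B = 325.1 kN·m (hogging).

M_A = 130.3 kN·m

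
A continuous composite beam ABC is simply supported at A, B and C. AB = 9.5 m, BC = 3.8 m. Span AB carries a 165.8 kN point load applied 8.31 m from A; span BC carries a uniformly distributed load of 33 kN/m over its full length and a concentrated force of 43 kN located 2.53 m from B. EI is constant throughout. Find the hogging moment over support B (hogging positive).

Take M_B as the redundant. Released structure: two simple spans AB and BC with a hinge at B.
Discontinuity in slope at B on the released structure — sum the simple-span end rotations:
  span AB: point load 165.8 at a = 8.31: Pab(L + a)/(6LEI) = 512.3/EI
  span BC: UDL 33: wL³/(24EI) = 75.45/EI
  span BC: point load 43 at a = 2.53: Pab(L + b)/(6LEI) = 30.72/EI
  relative rotation θ_0 = (512.3 + 106.2)/EI = 618.5/EI
A unit hogging moment at B produces rotation L₁/(3EI) + L₂/(3EI) = 4.433/EI.
Slope continuity at B: θ_0 = M_B·4.433/EI, so M_B = 618.5/4.433 = 139.5 kN·m (hogging).

M_B = 139.5 kN·m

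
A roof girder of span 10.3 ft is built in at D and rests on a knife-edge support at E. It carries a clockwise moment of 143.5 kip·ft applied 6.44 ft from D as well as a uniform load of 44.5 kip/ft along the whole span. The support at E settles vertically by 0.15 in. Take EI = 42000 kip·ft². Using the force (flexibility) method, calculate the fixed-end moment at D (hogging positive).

M_D = 563.5 kip·ft

Choose R_E as the redundant. The primary structure is the cantilever fixed at D.
Downward deflection at the released point E due to the loads:
  clockwise couple 143.5 at a = 6.44: M₀a(2L − a)/(2EI) = 6543/EI
  UDL 44.5: wL⁴/(8EI) = 62606/EI
  δ_0 = 69149/EI
Flexibility coefficient — unit upward force at E: δ_{EE} = L³/(3EI) = 364.2/EI.
With EI = 42000 kip·ft²: δ_0 = 1.6464 ft and δ_{EE} = 0.008672 ft/kip.
Compatibility — the beam at E must follow the support down by 0.0125 ft: δ_0 − R_E·δ_{EE} = 0.0125, so R_E = (1.6464 − 0.0125)/0.008672 = 188.4 kip.
Moment equilibrium about D: M_D = Σ(load moments about D) − R_E·L = 2504 − 188.4×10.3 = 563.5 kip·ft.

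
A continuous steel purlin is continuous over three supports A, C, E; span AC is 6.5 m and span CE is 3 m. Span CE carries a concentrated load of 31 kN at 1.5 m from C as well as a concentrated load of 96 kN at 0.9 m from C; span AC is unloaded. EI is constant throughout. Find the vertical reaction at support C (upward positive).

Take M_C as the redundant. Released structure: two simple spans AC and CE with a hinge at C.
Discontinuity in slope at C on the released structure — sum the simple-span end rotations:
  span CE: point load 31 at a = 1.5: Pab(L + b)/(6LEI) = 17.44/EI
  span CE: point load 96 at a = 0.9: Pab(L + b)/(6LEI) = 51.41/EI
  relative rotation θ_0 = (0 + 68.85)/EI = 68.85/EI
A unit hogging moment at C produces rotation L₁/(3EI) + L₂/(3EI) = 3.167/EI.
Compatibility: M_C·(L₁+L₂)/(3EI) = θ_0, giving M_C = 21.74 kN·m (hogging).
Span AC, ΣM about A with M_C applied at C: R_C^{AC}·6.5 = 0 + 21.74, so R_C^{AC} = 3.345 kN and R_A = 0 − 3.345 = -3.345 kN.
Span CE, ΣM about E: R_C^{CE}·3 = 248.1 + 21.74, so R_C^{CE} = 89.95 kN and R_E = 127 − 89.95 = 37.05 kN.
R_C = 3.345 + 89.95 = 93.29 kN.

R_C = 93.29 kN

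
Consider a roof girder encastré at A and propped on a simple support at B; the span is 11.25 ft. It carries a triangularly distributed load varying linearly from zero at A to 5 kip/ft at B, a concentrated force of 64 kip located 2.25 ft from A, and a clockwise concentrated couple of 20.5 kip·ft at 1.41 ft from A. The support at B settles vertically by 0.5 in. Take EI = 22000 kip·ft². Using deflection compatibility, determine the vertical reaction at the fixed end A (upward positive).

R_A = 74.36 kip

Take the reaction at B as the redundant and release it; the primary structure is a cantilever fixed at A.
Free-end deflection of the primary structure under the applied loading (downward +):
  triangular load, peak 5 at the free end: 11w₀L⁴/(120EI) = 7342/EI
  point load 64 at a = 2.25: Pa²(3L − a)/(6EI) = 1701/EI
  clockwise couple 20.5 at a = 1.41: M₀a(2L − a)/(2EI) = 304.8/EI
  δ_0 = 9347/EI
Tip deflection under a unit load at B: L³/(3EI) = 474.6/EI.
With EI = 22000 kip·ft²: δ_0 = 0.42488 ft and δ_{BB} = 0.021573 ft/kip.
Compatibility — the beam at B must follow the support down by 0.04167 ft: δ_0 − R_B·δ_{BB} = 0.04167, so R_B = (0.42488 − 0.04167)/0.021573 = 17.76 kip.
Vertical equilibrium: R_A = ΣP − R_B = 92.12 − 17.76 = 74.36 kip.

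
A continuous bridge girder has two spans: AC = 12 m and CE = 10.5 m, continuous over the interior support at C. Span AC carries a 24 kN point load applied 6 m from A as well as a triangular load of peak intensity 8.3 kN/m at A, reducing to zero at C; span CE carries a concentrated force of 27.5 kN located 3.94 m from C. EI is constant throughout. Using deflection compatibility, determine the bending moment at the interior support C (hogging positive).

M_C = 91.65 kN·m

Insert a hinge at C; M_C is the redundant, and each span becomes simply supported.
Rotations at C on the released spans (each span's end-slope, ×1/EI):
  span AC: point load 24 at a = 6: Pab(L + a)/(6LEI) = 216/EI
  span AC: triangular load, peak 8.3: 7w₀L³/(360EI) = 278.9/EI
  span CE: point load 27.5 at a = 3.94: Pab(L + b)/(6LEI) = 192.5/EI
  relative rotation θ_0 = (494.9 + 192.5)/EI = 687.4/EI
A unit hogging moment at C produces rotation L₁/(3EI) + L₂/(3EI) = 7.5/EI.
Compatibility: M_C·(L₁+L₂)/(3EI) = θ_0, giving M_C = 91.65 kN·m (hogging).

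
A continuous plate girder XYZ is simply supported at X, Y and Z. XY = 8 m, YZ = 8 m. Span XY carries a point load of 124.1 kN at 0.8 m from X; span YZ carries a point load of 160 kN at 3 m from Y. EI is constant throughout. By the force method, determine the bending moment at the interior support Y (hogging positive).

Insert a hinge at Y; M_Y is the redundant, and each span becomes simply supported.
Discontinuity in slope at Y on the released structure — sum the simple-span end rotations:
  span XY: point load 124.1 at a = 0.8: Pab(L + a)/(6LEI) = 131/EI
  span YZ: point load 160 at a = 3: Pab(L + b)/(6LEI) = 650/EI
  relative rotation θ_0 = (131 + 650)/EI = 781/EI
A unit hogging moment at Y produces rotation L₁/(3EI) + L₂/(3EI) = 5.333/EI.
Slope continuity at Y: θ_0 = M_Y·5.333/EI, so M_Y = 781/5.333 = 146.4 kN·m (hogging).

M_Y = 146.4 kN·m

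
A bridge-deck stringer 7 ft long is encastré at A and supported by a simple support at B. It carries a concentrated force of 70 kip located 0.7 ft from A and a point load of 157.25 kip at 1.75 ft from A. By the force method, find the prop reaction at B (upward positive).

R_B = 14.53 kip

Take the reaction at B as the redundant and release it; the primary structure is a cantilever fixed at A.
Primary-structure tip deflection at B by superposition:
  point load 70 at a = 0.7: Pa²(3L − a)/(6EI) = 116/EI
  point load 157.25 at a = 1.75: Pa²(3L − a)/(6EI) = 1545/EI
  δ_0 = 1661/EI
Tip deflection under a unit load at B: L³/(3EI) = 114.3/EI.
Compatibility at B: δ_0 − R_B·δ_{BB} = 0, so R_B = 1661/114.3 = 14.53 kip.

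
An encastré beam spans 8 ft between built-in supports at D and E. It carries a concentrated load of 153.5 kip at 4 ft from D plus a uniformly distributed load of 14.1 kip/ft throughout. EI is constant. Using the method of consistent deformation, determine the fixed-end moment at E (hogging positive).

M_E = 228.7 kip·ft

Take the two fixed-end moments M_D, M_E as redundants; the released structure is the simple span DE.
Simple-span end rotations at D and E under the given loads:
  at D: point load 153.5 at a = 4: Pab(L + b)/(6LEI) = 614/EI
  at E: point load 153.5 at a = 4: Pab(L + a)/(6LEI) = 614/EI
  at D: UDL 14.1: wL³/(24EI) = 300.8/EI
  at E: UDL 14.1: wL³/(24EI) = 300.8/EI
  θ_D0 = 914.8/EI,  θ_E0 = 914.8/EI
Flexibility coefficients: a unit moment at one end gives L/(3EI) there and L/(6EI) at the far end, so f₁₁ = f₂₂ = 2.667/EI and f₁₂ = f₂₁ = 1.333/EI.
Compatibility — zero rotation at each built-in end:
  2.667 M_D + 1.333 M_E = 914.8
  1.333 M_D + 2.667 M_E = 914.8
Solving the pair gives M_D = 228.7 kip·ft and M_E = 228.7 kip·ft (hogging).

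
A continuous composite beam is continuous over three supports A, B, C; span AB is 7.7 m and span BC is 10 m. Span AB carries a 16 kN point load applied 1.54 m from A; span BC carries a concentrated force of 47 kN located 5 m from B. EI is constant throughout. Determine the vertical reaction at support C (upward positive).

Take M_B as the redundant. Released structure: two simple spans AB and BC with a hinge at B.
Discontinuity in slope at B on the released structure — sum the simple-span end rotations:
  span AB: point load 16 at a = 1.54: Pab(L + a)/(6LEI) = 30.36/EI
  span BC: point load 47 at a = 5: Pab(L + b)/(6LEI) = 293.8/EI
  relative rotation θ_0 = (30.36 + 293.8)/EI = 324.1/EI
A unit hogging moment at B produces rotation L₁/(3EI) + L₂/(3EI) = 5.9/EI.
Compatibility: M_B·(L₁+L₂)/(3EI) = θ_0, giving M_B = 54.93 kN·m (hogging).
Span BC, ΣM about C: R_B^{BC}·10 = 235 + 54.93, so R_B^{BC} = 28.99 kN and R_C = 47 − 28.99 = 18.01 kN.

R_C = 18.01 kN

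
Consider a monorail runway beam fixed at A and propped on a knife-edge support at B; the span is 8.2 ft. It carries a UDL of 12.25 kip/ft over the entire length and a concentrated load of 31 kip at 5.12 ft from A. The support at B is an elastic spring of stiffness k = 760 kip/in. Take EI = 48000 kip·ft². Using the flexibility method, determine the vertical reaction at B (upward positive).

R_B = 50.58 kip

Remove the prop at B; the released (primary) structure is a cantilever built in at A.
Downward deflection at the released point B due to the loads:
  UDL 12.25: wL⁴/(8EI) = 6923/EI
  point load 31 at a = 5.12: Pa²(3L − a)/(6EI) = 2638/EI
  δ_0 = 9562/EI
Flexibility coefficient — unit upward force at B: δ_{BB} = L³/(3EI) = 183.8/EI.
With EI = 48000 kip·ft²: δ_0 = 0.1992 ft and δ_{BB} = 0.003829 ft/kip.
Compatibility — the spring shortens by R_B/k under the reaction it provides: δ_0 − R_B·δ_{BB} = R_B/k. With 1/k = 1/(760×12) ft/kip = 0.00011 ft/kip, R_B = δ_0 / (δ_{BB} + 1/k) = 0.1992 / (0.003829 + 0.00011) = 50.58 kip.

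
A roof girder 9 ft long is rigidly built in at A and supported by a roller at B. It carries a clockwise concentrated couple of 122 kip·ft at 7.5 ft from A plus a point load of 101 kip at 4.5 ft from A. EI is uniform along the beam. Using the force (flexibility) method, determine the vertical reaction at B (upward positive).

R_B = 51.33 kip

Release the roller at B. Primary structure: cantilever fixed at A.
Downward deflection at the released point B due to the loads:
  clockwise couple 122 at a = 7.5: M₀a(2L − a)/(2EI) = 4804/EI
  point load 101 at a = 4.5: Pa²(3L − a)/(6EI) = 7670/EI
  δ_0 = 12473/EI
Tip deflection under a unit load at B: L³/(3EI) = 243/EI.
The prop prevents deflection at B: R_B = δ_0/δ_{BB} = 12473/243 = 51.33 kip.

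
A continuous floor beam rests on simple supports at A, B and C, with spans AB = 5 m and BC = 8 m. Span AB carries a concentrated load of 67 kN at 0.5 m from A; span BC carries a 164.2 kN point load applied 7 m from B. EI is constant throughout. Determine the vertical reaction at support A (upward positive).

R_A = 49.08 kN

Take M_B as the redundant. Released structure: two simple spans AB and BC with a hinge at B.
Discontinuity in slope at B on the released structure — sum the simple-span end rotations:
  span AB: point load 67 at a = 0.5: Pab(L + a)/(6LEI) = 27.64/EI
  span BC: point load 164.2 at a = 7: Pab(L + b)/(6LEI) = 215.5/EI
  relative rotation θ_0 = (27.64 + 215.5)/EI = 243.2/EI
A unit hogging moment at B produces rotation L₁/(3EI) + L₂/(3EI) = 4.333/EI.
Compatibility: M_B·(L₁+L₂)/(3EI) = θ_0, giving M_B = 56.11 kN·m (hogging).
Span AB, ΣM about A with M_B applied at B: R_B^{AB}·5 = 33.5 + 56.11, so R_B^{AB} = 17.92 kN and R_A = 67 − 17.92 = 49.08 kN.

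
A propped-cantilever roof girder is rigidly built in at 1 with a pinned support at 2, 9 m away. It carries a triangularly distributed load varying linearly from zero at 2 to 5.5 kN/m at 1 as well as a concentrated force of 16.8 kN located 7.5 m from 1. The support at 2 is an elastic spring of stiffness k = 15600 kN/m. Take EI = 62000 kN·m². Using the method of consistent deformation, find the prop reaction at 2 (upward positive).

Choose R_2 as the redundant. The primary structure is the cantilever fixed at 1.
Free-end deflection of the primary structure under the applied loading (downward +):
  triangular load, peak 5.5 at the fixed end: w₀L⁴/(30EI) = 1203/EI
  point load 16.8 at a = 7.5: Pa²(3L − a)/(6EI) = 3071/EI
  δ_0 = 4274/EI
Tip deflection under a unit load at 2: L³/(3EI) = 243/EI.
With EI = 62000 kN·m²: δ_0 = 0.068937 m and δ_{22} = 0.003919 m/kN.
Compatibility — the spring shortens by R_2/k under the reaction it provides: δ_0 − R_2·δ_{22} = R_2/k. With 1/k = 0.000064 m/kN, R_2 = δ_0 / (δ_{22} + 1/k) = 0.068937 / (0.003919 + 0.000064) = 17.31 kN.

R_2 = 17.31 kN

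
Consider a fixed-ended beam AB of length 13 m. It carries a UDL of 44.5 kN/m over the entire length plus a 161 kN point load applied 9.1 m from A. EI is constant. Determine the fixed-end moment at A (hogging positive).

Take the two fixed-end moments M_A, M_B as redundants; the released structure is the simple span AB.
On the primary (simply-supported) span, the end slopes from the loading are:
  at A: UDL 44.5: wL³/(24EI) = 4074/EI
  at B: UDL 44.5: wL³/(24EI) = 4074/EI
  at A: point load 161 at a = 9.1: Pab(L + b)/(6LEI) = 1238/EI
  at B: point load 161 at a = 9.1: Pab(L + a)/(6LEI) = 1619/EI
  θ_A0 = 5312/EI,  θ_B0 = 5693/EI
Flexibility coefficients: a unit moment at one end gives L/(3EI) there and L/(6EI) at the far end, so f₁₁ = f₂₂ = 4.333/EI and f₁₂ = f₂₁ = 2.167/EI.
Compatibility — zero rotation at each built-in end:
  4.333 M_A + 2.167 M_B = 5312
  2.167 M_A + 4.333 M_B = 5693
Solving the pair gives M_A = 758.6 kN·m and M_B = 934.4 kN·m (hogging).

M_A = 758.6 kN·m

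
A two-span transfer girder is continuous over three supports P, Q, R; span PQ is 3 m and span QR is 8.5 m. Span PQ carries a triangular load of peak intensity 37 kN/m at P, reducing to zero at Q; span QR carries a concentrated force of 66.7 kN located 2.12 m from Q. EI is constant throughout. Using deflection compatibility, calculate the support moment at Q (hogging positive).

Insert a hinge at Q; M_Q is the redundant, and each span becomes simply supported.
End slopes at the hinge Q, treating each span as simply supported:
  span PQ: triangular load, peak 37: 7w₀L³/(360EI) = 19.43/EI
  span QR: point load 66.7 at a = 2.12: Pab(L + b)/(6LEI) = 263.2/EI
  relative rotation θ_0 = (19.43 + 263.2)/EI = 282.6/EI
A unit hogging moment at Q produces rotation L₁/(3EI) + L₂/(3EI) = 3.833/EI.
Slope continuity at Q: θ_0 = M_Q·3.833/EI, so M_Q = 282.6/3.833 = 73.73 kN·m (hogging).

M_Q = 73.73 kN·m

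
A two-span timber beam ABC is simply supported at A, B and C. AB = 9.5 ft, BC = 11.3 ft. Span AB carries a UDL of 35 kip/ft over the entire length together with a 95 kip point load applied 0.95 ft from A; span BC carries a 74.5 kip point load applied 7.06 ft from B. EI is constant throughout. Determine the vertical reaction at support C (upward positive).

R_C = 22.26 kip

Insert a hinge at B; M_B is the redundant, and each span becomes simply supported.
End slopes at the hinge B, treating each span as simply supported:
  span AB: UDL 35: wL³/(24EI) = 1250/EI
  span AB: point load 95 at a = 0.95: Pab(L + a)/(6LEI) = 141.5/EI
  span BC: point load 74.5 at a = 7.06: Pab(L + b)/(6LEI) = 511.1/EI
  relative rotation θ_0 = (1392 + 511.1)/EI = 1903/EI
A unit hogging moment at B produces rotation L₁/(3EI) + L₂/(3EI) = 6.933/EI.
Compatibility: M_B·(L₁+L₂)/(3EI) = θ_0, giving M_B = 274.5 kip·ft (hogging).
Span BC, ΣM about C: R_B^{BC}·11.3 = 315.9 + 274.5, so R_B^{BC} = 52.24 kip and R_C = 74.5 − 52.24 = 22.26 kip.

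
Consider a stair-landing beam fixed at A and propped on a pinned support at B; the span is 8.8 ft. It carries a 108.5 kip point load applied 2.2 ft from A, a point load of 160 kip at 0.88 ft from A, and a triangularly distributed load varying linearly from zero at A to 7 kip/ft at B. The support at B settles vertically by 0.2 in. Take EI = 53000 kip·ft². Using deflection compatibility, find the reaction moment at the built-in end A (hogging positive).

Take the reaction at B as the redundant and release it; the primary structure is a cantilever fixed at A.
Deflection at B on the released cantilever, summing each load's contribution:
  point load 108.5 at a = 2.2: Pa²(3L − a)/(6EI) = 2118/EI
  point load 160 at a = 0.88: Pa²(3L − a)/(6EI) = 527/EI
  triangular load, peak 7 at the free end: 11w₀L⁴/(120EI) = 3848/EI
  δ_0 = 6493/EI
Flexibility coefficient — unit upward force at B: δ_{BB} = L³/(3EI) = 227.2/EI.
With EI = 53000 kip·ft²: δ_0 = 0.12251 ft and δ_{BB} = 0.004286 ft/kip.
Compatibility — the beam at B must follow the support down by 0.01667 ft: δ_0 − R_B·δ_{BB} = 0.01667, so R_B = (0.12251 − 0.01667)/0.004286 = 24.7 kip.
Moment equilibrium about A: M_A = Σ(load moments about A) − R_B·L = 560.2 − 24.7×8.8 = 342.9 kip·ft.

M_A = 342.9 kip·ft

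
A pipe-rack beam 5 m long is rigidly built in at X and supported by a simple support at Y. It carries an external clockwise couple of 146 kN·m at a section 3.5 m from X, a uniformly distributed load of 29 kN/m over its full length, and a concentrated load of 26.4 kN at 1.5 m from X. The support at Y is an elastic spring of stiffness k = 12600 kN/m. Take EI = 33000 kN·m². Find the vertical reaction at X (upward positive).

R_X = 79.72 kN

Remove the prop at Y; the released (primary) structure is a cantilever built in at X.
Deflection at Y on the released cantilever, summing each load's contribution:
  clockwise couple 146 at a = 3.5: M₀a(2L − a)/(2EI) = 1661/EI
  UDL 29: wL⁴/(8EI) = 2266/EI
  point load 26.4 at a = 1.5: Pa²(3L − a)/(6EI) = 133.7/EI
  δ_0 = 4060/EI
Tip deflection under a unit load at Y: L³/(3EI) = 41.67/EI.
With EI = 33000 kN·m²: δ_0 = 0.12303 m and δ_{YY} = 0.001263 m/kN.
Compatibility — the spring shortens by R_Y/k under the reaction it provides: δ_0 − R_Y·δ_{YY} = R_Y/k. With 1/k = 0.000079 m/kN, R_Y = δ_0 / (δ_{YY} + 1/k) = 0.12303 / (0.001263 + 0.000079) = 91.68 kN.
Vertical equilibrium: R_X = ΣP − R_Y = 171.4 − 91.68 = 79.72 kN.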